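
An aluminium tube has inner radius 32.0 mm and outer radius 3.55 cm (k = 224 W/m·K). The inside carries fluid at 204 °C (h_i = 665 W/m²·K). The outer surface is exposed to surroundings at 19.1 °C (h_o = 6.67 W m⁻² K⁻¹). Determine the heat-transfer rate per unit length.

Q' = 272 W/m

Treat each layer as a resistance in series:
  R'_conv,in = 1/(2πr h) = 1/(2π·0.0320·665) = 0.007479 m·K/W
  R'_aluminium = ln(0.0355/0.0320)/(2πk) = 0.1038/(2π·224) = 7.375×10^-5 m·K/W
  R'_conv,out = 1/(2πr h) = 1/(2π·0.0355·6.67) = 0.6721 m·K/W
ΣR = 0.007479 + 7.375×10^-5 + 0.6721 = 0.6797 m·K/W
Q' = ΔT/ΣR = (204 °C − 19.1 °C)/0.6797 = 272 W/m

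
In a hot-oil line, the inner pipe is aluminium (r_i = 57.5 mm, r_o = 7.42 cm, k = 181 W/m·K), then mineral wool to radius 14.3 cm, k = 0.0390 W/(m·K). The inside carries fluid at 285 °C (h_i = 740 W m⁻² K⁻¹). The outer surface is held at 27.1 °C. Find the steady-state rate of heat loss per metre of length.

Treat each layer as a resistance in series:
  R'_conv,in = 1/(2πr h) = 1/(2π·0.0575·740) = 0.003740 m·K/W
  R'_aluminium = ln(0.0742/0.0575)/(2πk) = 0.2550/(2π·181) = 2.242×10^-4 m·K/W
  R'_mineral wool = ln(0.143/0.0742)/(2πk) = 0.6561/(2π·0.0390) = 2.677 m·K/W
ΣR = 0.003740 + 2.242×10^-4 + 2.677 = 2.681 m·K/W
Q' = ΔT/ΣR = (285 °C − 27.1 °C)/2.681 = 96.2 W/m

Q' = 96.2 W/m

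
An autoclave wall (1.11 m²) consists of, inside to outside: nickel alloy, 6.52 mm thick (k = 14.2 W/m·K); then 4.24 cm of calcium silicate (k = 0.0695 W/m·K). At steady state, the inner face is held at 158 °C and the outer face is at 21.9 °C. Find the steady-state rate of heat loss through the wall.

Series thermal resistances, inner to outer:
  R_nickel alloy = L/(kA) = 0.00652/(14.2·1.11) = 4.137×10^-4 K/W
  R_calcium silicate = L/(kA) = 0.0424/(0.0695·1.11) = 0.5496 K/W
ΣR = 4.137×10^-4 + 0.5496 = 0.5500 K/W
Q = ΔT/ΣR = (158 °C − 21.9 °C)/0.5500 = 247 W

Q = 247 W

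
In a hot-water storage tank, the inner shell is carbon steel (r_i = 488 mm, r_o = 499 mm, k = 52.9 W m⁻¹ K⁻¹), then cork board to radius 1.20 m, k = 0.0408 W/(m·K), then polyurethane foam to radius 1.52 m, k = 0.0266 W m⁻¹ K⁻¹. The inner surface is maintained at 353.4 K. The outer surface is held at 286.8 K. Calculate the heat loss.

Series thermal resistances, inner to outer:
  R_carbon steel = (1/0.488 − 1/0.499)/(4πk) = 0.04517/(4π·52.9) = 6.795×10^-5 K/W
  R_cork board = (1/0.499 − 1/1.20)/(4πk) = 1.171/(4π·0.0408) = 2.283 K/W
  R_polyurethane foam = (1/1.20 − 1/1.52)/(4πk) = 0.1754/(4π·0.0266) = 0.5248 K/W
ΣR = 6.795×10^-5 + 2.283 + 0.5248 = 2.808 K/W
Q = ΔT/ΣR = (353.4 K − 286.8 K)/2.808 = 23.7 W

Q = 23.7 W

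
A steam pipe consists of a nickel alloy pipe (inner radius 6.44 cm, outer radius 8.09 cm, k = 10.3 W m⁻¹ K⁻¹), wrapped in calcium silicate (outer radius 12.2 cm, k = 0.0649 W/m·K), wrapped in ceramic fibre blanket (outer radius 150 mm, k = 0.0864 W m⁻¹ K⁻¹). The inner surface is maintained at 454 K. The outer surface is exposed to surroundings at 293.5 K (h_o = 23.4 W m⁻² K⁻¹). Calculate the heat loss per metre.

Treat each layer as a resistance in series:
  R'_nickel alloy = ln(0.0809/0.0644)/(2πk) = 0.2281/(2π·10.3) = 0.003525 m·K/W
  R'_calcium silicate = ln(0.122/0.0809)/(2πk) = 0.4108/(2π·0.0649) = 1.007 m·K/W
  R'_ceramic fibre blanket = ln(0.150/0.122)/(2πk) = 0.2066/(2π·0.0864) = 0.3806 m·K/W
  R'_conv,out = 1/(2πr h) = 1/(2π·0.150·23.4) = 0.04534 m·K/W
ΣR = 0.003525 + 1.007 + 0.3806 + 0.04534 = 1.436 m·K/W
Q' = ΔT/ΣR = (454 K − 293.5 K)/1.436 = 112 W/m

Q' = 112 W/m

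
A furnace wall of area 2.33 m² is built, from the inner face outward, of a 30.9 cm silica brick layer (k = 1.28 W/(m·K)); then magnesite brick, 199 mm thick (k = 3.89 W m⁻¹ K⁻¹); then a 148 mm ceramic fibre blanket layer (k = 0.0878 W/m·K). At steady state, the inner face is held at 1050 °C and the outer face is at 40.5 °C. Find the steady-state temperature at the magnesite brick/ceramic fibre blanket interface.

Series thermal resistances, inner to outer:
  R_silica brick = L/(kA) = 0.309/(1.28·2.33) = 0.1036 K/W
  R_magnesite brick = L/(kA) = 0.199/(3.89·2.33) = 0.02196 K/W
  R_ceramic fibre blanket = L/(kA) = 0.148/(0.0878·2.33) = 0.7235 K/W
ΣR = 0.1036 + 0.02196 + 0.7235 = 0.8491 K/W
Q = ΔT/ΣR = (1050 °C − 40.5 °C)/0.8491 = 1189 W
From the inner boundary to the magnesite brick/ceramic fibre blanket interface, ΣR_partial = 0.1256 K/W.
T_interface = T_in − Q·ΣR_partial = 1050 °C − (1189)(0.1256) = 901 °C

T = 901 °C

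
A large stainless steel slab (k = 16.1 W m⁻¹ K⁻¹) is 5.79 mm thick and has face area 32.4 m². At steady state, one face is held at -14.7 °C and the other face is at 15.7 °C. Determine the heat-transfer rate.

Q = kA·ΔT/L = 16.1 × 32.4 × |-14.7 °C − 15.7 °C| / 0.00579 = 2.74×10^6 W

Q = 2.74×10^6 W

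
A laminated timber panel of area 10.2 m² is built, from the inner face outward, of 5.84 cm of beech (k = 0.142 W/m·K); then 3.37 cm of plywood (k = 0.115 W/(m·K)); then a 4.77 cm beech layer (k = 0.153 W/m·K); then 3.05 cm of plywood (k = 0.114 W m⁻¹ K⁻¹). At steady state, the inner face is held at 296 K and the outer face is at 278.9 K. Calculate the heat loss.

Q = 136 W

Treat each layer as a resistance in series:
  R_beech = L/(kA) = 0.0584/(0.142·10.2) = 0.04032 K/W
  R_plywood = L/(kA) = 0.0337/(0.115·10.2) = 0.02873 K/W
  R_beech = L/(kA) = 0.0477/(0.153·10.2) = 0.03057 K/W
  R_plywood = L/(kA) = 0.0305/(0.114·10.2) = 0.02623 K/W
ΣR = 0.04032 + 0.02873 + 0.03057 + 0.02623 = 0.1258 K/W
Q = ΔT/ΣR = (296 K − 278.9 K)/0.1258 = 136 W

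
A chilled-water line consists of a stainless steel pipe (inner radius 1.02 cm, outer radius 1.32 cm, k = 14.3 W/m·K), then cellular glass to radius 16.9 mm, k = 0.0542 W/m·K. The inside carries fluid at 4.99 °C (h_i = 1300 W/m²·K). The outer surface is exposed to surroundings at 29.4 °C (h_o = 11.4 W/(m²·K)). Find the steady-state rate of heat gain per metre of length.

Q' = 15.6 W/m

Series thermal resistances, inner to outer:
  R'_conv,in = 1/(2πr h) = 1/(2π·0.0102·1300) = 0.01200 m·K/W
  R'_stainless steel = ln(0.0132/0.0102)/(2πk) = 0.2578/(2π·14.3) = 0.002870 m·K/W
  R'_cellular glass = ln(0.0169/0.0132)/(2πk) = 0.2471/(2π·0.0542) = 0.7256 m·K/W
  R'_conv,out = 1/(2πr h) = 1/(2π·0.0169·11.4) = 0.8261 m·K/W
ΣR = 0.01200 + 0.002870 + 0.7256 + 0.8261 = 1.567 m·K/W
Q' = ΔT/ΣR = (4.99 °C − 29.4 °C)/1.567 = -15.6 W/m
(Negative Q' ⇒ heat flows inward; heat gain = 15.6 W/m.)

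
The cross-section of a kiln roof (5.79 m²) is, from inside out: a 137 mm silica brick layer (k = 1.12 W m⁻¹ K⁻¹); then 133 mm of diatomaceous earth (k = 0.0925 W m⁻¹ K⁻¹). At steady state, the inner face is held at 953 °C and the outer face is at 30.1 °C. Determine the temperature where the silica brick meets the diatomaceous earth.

Treat each layer as a resistance in series:
  R_silica brick = L/(kA) = 0.137/(1.12·5.79) = 0.02113 K/W
  R_diatomaceous earth = L/(kA) = 0.133/(0.0925·5.79) = 0.2483 K/W
ΣR = 0.02113 + 0.2483 = 0.2694 K/W
Q = ΔT/ΣR = (953 °C − 30.1 °C)/0.2694 = 3426 W
From the inner boundary to the silica brick/diatomaceous earth interface, ΣR_partial = 0.02113 K/W.
T_interface = T_in − Q·ΣR_partial = 953 °C − (3426)(0.02113) = 881 °C

T = 881 °C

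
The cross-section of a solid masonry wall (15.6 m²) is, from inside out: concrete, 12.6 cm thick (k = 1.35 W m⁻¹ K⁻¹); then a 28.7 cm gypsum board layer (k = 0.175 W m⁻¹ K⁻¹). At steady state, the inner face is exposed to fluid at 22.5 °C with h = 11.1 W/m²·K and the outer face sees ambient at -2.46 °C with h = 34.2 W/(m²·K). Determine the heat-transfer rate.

Q = 210 W

Series thermal resistances, inner to outer:
  R_conv,in = 1/(hA) = 1/(11.1·15.6) = 0.005775 K/W
  R_concrete = L/(kA) = 0.126/(1.35·15.6) = 0.005983 K/W
  R_gypsum board = L/(kA) = 0.287/(0.175·15.6) = 0.1051 K/W
  R_conv,out = 1/(hA) = 1/(34.2·15.6) = 0.001874 K/W
ΣR = 0.005775 + 0.005983 + 0.1051 + 0.001874 = 0.1187 K/W
Q = ΔT/ΣR = (22.5 °C − -2.46 °C)/0.1187 = 210 W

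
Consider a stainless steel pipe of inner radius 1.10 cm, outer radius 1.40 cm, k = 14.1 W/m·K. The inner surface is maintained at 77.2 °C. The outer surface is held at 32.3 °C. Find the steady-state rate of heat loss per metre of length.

Q' = 2πk·ΔT/ln(r₂/r₁) = 2π × 14.1 × 44.9 / ln(0.0140/0.0110) = 16500 W/m

Q' = 16.5 kW/m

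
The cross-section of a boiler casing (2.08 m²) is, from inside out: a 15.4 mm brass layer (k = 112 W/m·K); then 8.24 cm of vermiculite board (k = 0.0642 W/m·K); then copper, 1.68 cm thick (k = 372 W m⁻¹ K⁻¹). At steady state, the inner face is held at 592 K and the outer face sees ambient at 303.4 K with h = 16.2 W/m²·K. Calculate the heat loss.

Q = 446 W

Series thermal resistances, inner to outer:
  R_brass = L/(kA) = 0.0154/(112·2.08) = 6.611×10^-5 K/W
  R_vermiculite board = L/(kA) = 0.0824/(0.0642·2.08) = 0.6171 K/W
  R_copper = L/(kA) = 0.0168/(372·2.08) = 2.171×10^-5 K/W
  R_conv,out = 1/(hA) = 1/(16.2·2.08) = 0.02968 K/W
ΣR = 6.611×10^-5 + 0.6171 + 2.171×10^-5 + 0.02968 = 0.6469 K/W
Q = ΔT/ΣR = (592 K − 303.4 K)/0.6469 = 446 W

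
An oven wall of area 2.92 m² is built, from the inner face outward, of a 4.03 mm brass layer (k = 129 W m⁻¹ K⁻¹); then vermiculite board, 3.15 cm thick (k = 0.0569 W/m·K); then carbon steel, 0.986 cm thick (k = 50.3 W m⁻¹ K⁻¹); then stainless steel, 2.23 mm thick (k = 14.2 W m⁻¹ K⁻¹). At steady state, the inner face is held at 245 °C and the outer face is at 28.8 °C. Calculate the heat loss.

Resistance network (inner→outer):
  R_brass = L/(kA) = 0.00403/(129·2.92) = 1.070×10^-5 K/W
  R_vermiculite board = L/(kA) = 0.0315/(0.0569·2.92) = 0.1896 K/W
  R_carbon steel = L/(kA) = 0.00986/(50.3·2.92) = 6.713×10^-5 K/W
  R_stainless steel = L/(kA) = 0.00223/(14.2·2.92) = 5.378×10^-5 K/W
ΣR = 1.070×10^-5 + 0.1896 + 6.713×10^-5 + 5.378×10^-5 = 0.1897 K/W
Q = ΔT/ΣR = (245 °C − 28.8 °C)/0.1897 = 1140 W

Q = 1140 W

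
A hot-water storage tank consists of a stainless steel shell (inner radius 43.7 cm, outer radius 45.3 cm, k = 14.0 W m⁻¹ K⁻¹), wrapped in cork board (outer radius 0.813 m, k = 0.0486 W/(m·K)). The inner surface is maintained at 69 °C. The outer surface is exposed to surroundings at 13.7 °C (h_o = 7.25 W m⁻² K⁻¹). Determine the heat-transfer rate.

Treat each layer as a resistance in series:
  R_stainless steel = (1/0.437 − 1/0.453)/(4πk) = 0.08082/(4π·14.0) = 4.594×10^-4 K/W
  R_cork board = (1/0.453 − 1/0.813)/(4πk) = 0.9775/(4π·0.0486) = 1.601 K/W
  R_conv,out = 1/(4πr²h) = 1/(4π·0.813²·7.25) = 0.01661 K/W
ΣR = 4.594×10^-4 + 1.601 + 0.01661 = 1.618 K/W
Q = ΔT/ΣR = (69 °C − 13.7 °C)/1.618 = 34.2 W

Q = 34.2 W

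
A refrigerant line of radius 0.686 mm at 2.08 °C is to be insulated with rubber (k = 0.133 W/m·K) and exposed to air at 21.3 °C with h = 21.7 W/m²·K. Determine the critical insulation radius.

For a cylinder, r_cr = k_ins/h = 0.133/21.7 = 0.00613 m = 0.613 cm

r_cr = 0.613 cm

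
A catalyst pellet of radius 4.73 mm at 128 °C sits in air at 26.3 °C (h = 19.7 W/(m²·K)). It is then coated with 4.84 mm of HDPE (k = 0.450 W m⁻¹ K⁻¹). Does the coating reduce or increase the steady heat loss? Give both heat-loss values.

Critical radius for a sphere: r_cr = 2k/h = 0.0457 m = 4.57 cm.
Outer radius after coating: r₂ = 0.00473 + 0.00484 = 0.00957 m.
Since r₁ < r_cr and r₂ ≤ r_cr, the coating moves toward the maximum at r_cr — heat loss rises.
Bare: R = 1/(4πr₁²h) = 180.6 K/W; Q = 101.7/180.6 = 0.563 W.
Coated: R = R_cond + R_conv = 63.01 K/W; Q = 101.7/63.01 = 1.61 W.

increases: 0.563 → 1.61 W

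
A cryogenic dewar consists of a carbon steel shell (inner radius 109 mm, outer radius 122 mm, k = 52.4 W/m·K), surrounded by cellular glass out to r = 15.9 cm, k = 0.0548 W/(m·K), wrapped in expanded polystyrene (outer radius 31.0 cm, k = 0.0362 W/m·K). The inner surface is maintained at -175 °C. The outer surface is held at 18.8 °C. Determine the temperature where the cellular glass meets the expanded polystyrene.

Series thermal resistances, inner to outer:
  R_carbon steel = (1/0.109 − 1/0.122)/(4πk) = 0.9776/(4π·52.4) = 0.001485 K/W
  R_cellular glass = (1/0.122 − 1/0.159)/(4πk) = 1.907/(4π·0.0548) = 2.770 K/W
  R_expanded polystyrene = (1/0.159 − 1/0.310)/(4πk) = 3.064/(4π·0.0362) = 6.734 K/W
ΣR = 0.001485 + 2.770 + 6.734 = 9.505 K/W
Q = ΔT/ΣR = (-175 °C − 18.8 °C)/9.505 = -20.39 W
From the inner boundary to the cellular glass/expanded polystyrene interface, ΣR_partial = 2.771 K/W.
T_interface = T_in − Q·ΣR_partial = -175 °C − (-20.39)(2.771) = -118 °C

T = -118 °C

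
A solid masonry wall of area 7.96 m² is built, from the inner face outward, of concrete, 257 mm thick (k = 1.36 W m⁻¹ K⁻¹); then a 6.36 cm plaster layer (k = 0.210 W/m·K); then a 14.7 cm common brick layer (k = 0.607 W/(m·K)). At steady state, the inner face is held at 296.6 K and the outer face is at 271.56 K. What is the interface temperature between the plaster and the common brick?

Treat each layer as a resistance in series:
  R_concrete = L/(kA) = 0.257/(1.36·7.96) = 0.02374 K/W
  R_plaster = L/(kA) = 0.0636/(0.210·7.96) = 0.03805 K/W
  R_common brick = L/(kA) = 0.147/(0.607·7.96) = 0.03042 K/W
ΣR = 0.02374 + 0.03805 + 0.03042 = 0.09221 K/W
Q = ΔT/ΣR = (296.6 K − 271.56 K)/0.09221 = 271.6 W
From the inner boundary to the plaster/common brick interface, ΣR_partial = 0.06179 K/W.
T_interface = T_in − Q·ΣR_partial = 296.6 K − (271.6)(0.06179) = 279.82 K

T = 279.82 K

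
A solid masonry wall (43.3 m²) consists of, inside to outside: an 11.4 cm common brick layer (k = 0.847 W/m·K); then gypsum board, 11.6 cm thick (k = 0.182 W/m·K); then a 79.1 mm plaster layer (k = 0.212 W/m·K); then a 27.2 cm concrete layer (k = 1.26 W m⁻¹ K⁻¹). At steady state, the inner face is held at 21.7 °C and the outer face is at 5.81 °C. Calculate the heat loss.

Series thermal resistances, inner to outer:
  R_common brick = L/(kA) = 0.114/(0.847·43.3) = 0.003108 K/W
  R_gypsum board = L/(kA) = 0.116/(0.182·43.3) = 0.01472 K/W
  R_plaster = L/(kA) = 0.0791/(0.212·43.3) = 0.008617 K/W
  R_concrete = L/(kA) = 0.272/(1.26·43.3) = 0.004986 K/W
ΣR = 0.003108 + 0.01472 + 0.008617 + 0.004986 = 0.03143 K/W
Q = ΔT/ΣR = (21.7 °C − 5.81 °C)/0.03143 = 506 W

Q = 506 W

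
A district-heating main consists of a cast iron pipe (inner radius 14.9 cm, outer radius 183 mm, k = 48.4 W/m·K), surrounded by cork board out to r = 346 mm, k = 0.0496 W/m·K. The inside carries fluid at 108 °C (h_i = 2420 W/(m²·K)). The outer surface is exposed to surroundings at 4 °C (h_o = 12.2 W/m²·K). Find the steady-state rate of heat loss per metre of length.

Resistance network (inner→outer):
  R'_conv,in = 1/(2πr h) = 1/(2π·0.149·2420) = 4.414×10^-4 m·K/W
  R'_cast iron = ln(0.183/0.149)/(2πk) = 0.2055/(2π·48.4) = 6.759×10^-4 m·K/W
  R'_cork board = ln(0.346/0.183)/(2πk) = 0.6370/(2π·0.0496) = 2.044 m·K/W
  R'_conv,out = 1/(2πr h) = 1/(2π·0.346·12.2) = 0.03770 m·K/W
ΣR = 4.414×10^-4 + 6.759×10^-4 + 2.044 + 0.03770 = 2.083 m·K/W
Q' = ΔT/ΣR = (108 °C − 4 °C)/2.083 = 49.9 W/m

Q' = 49.9 W/m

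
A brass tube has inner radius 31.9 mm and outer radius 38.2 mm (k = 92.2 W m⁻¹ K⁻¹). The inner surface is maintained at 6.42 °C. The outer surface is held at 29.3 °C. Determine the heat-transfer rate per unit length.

Q' = 2πk·ΔT/ln(r₂/r₁) = 2π × 92.2 × 22.88 / ln(0.0382/0.0319) = 73500 W/m

Q' = 73500 W/m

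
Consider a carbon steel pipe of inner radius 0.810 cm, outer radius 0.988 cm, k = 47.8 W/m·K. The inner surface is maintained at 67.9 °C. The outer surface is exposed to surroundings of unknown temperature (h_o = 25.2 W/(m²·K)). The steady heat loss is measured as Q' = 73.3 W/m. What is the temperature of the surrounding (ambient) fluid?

T_out = 21.0 °C

Sum the resistances:
  R'_carbon steel = ln(0.00988/0.00810)/(2πk) = 0.1986/(2π·47.8) = 6.614×10^-4 m·K/W
  R'_conv,out = 1/(2πr h) = 1/(2π·0.00988·25.2) = 0.6392 m·K/W
ΣR = 0.6399 m·K/W
ΔT = Q'·ΣR = 73.3 × 0.6399 = 46.90 K
Heat flows outward, so T_out = T_in − ΔT = 67.9 − 46.90 = 21.0 °C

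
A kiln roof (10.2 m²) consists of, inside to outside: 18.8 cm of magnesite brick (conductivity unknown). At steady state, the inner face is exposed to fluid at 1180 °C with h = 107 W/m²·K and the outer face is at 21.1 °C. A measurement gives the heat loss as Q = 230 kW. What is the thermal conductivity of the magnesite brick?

ΣR = ΔT/Q = |1180 − 21.1|/2.30×10^5 = 0.005039 K/W
Known resistances:
  R_conv,in = 1/(hA) = 1/(107·10.2) = 9.163×10^-4 K/W
R_magnesite brick = ΣR − ΣR_known = 0.005039 − 9.163×10^-4 = 0.004123 K/W
L/(kA) = 0.004123 ⇒ k = 0.188/(0.004123·10.2) = 4.47 W/m·K

k = 4.47 W/m·K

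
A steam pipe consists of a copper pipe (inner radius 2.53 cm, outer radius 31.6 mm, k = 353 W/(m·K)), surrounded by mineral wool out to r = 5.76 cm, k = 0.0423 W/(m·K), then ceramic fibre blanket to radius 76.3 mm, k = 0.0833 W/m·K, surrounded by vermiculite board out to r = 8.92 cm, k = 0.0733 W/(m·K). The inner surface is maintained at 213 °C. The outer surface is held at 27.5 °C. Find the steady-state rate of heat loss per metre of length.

Resistance network (inner→outer):
  R'_copper = ln(0.0316/0.0253)/(2πk) = 0.2224/(2π·353) = 1.003×10^-4 m·K/W
  R'_mineral wool = ln(0.0576/0.0316)/(2πk) = 0.6004/(2π·0.0423) = 2.259 m·K/W
  R'_ceramic fibre blanket = ln(0.0763/0.0576)/(2πk) = 0.2812/(2π·0.0833) = 0.5372 m·K/W
  R'_vermiculite board = ln(0.0892/0.0763)/(2πk) = 0.1562/(2π·0.0733) = 0.3392 m·K/W
ΣR = 1.003×10^-4 + 2.259 + 0.5372 + 0.3392 = 3.136 m·K/W
Q' = ΔT/ΣR = (213 °C − 27.5 °C)/3.136 = 59.2 W/m

Q' = 59.2 W/m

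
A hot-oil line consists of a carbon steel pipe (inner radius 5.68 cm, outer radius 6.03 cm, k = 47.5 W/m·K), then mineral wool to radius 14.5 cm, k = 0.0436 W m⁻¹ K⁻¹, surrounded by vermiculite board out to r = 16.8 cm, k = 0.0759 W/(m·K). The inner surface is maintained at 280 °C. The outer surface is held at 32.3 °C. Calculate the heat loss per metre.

Resistance network (inner→outer):
  R'_carbon steel = ln(0.0603/0.0568)/(2πk) = 0.05980/(2π·47.5) = 2.004×10^-4 m·K/W
  R'_mineral wool = ln(0.145/0.0603)/(2πk) = 0.8774/(2π·0.0436) = 3.203 m·K/W
  R'_vermiculite board = ln(0.168/0.145)/(2πk) = 0.1472/(2π·0.0759) = 0.3087 m·K/W
ΣR = 2.004×10^-4 + 3.203 + 0.3087 = 3.512 m·K/W
Q' = ΔT/ΣR = (280 °C − 32.3 °C)/3.512 = 70.5 W/m

Q' = 70.5 W/m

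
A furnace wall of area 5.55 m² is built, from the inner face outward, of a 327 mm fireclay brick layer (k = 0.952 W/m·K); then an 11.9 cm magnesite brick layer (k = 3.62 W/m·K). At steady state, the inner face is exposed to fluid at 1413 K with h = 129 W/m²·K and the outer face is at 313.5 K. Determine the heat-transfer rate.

Treat each layer as a resistance in series:
  R_conv,in = 1/(hA) = 1/(129·5.55) = 0.001397 K/W
  R_fireclay brick = L/(kA) = 0.327/(0.952·5.55) = 0.06189 K/W
  R_magnesite brick = L/(kA) = 0.119/(3.62·5.55) = 0.005923 K/W
ΣR = 0.001397 + 0.06189 + 0.005923 = 0.06921 K/W
Q = ΔT/ΣR = (1413 K − 313.5 K)/0.06921 = 15900 W

Q = 15900 W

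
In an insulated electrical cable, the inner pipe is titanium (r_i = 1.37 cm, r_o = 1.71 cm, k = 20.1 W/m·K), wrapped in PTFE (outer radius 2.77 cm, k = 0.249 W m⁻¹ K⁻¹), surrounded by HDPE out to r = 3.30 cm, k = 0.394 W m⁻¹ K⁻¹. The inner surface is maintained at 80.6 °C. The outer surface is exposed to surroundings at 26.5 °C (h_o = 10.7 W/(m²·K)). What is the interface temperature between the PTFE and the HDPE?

Series thermal resistances, inner to outer:
  R'_titanium = ln(0.0171/0.0137)/(2πk) = 0.2217/(2π·20.1) = 0.001755 m·K/W
  R'_PTFE = ln(0.0277/0.0171)/(2πk) = 0.4824/(2π·0.249) = 0.3083 m·K/W
  R'_HDPE = ln(0.0330/0.0277)/(2πk) = 0.1751/(2π·0.394) = 0.07072 m·K/W
  R'_conv,out = 1/(2πr h) = 1/(2π·0.0330·10.7) = 0.4507 m·K/W
ΣR = 0.001755 + 0.3083 + 0.07072 + 0.4507 = 0.8315 m·K/W
Q' = ΔT/ΣR = (80.6 °C − 26.5 °C)/0.8315 = 65.06 W/m
From the inner boundary to the PTFE/HDPE interface, ΣR_partial = 0.3101 m·K/W.
T_interface = T_in − Q'·ΣR_partial = 80.6 °C − (65.06)(0.3101) = 60.4 °C

T = 60.4 °C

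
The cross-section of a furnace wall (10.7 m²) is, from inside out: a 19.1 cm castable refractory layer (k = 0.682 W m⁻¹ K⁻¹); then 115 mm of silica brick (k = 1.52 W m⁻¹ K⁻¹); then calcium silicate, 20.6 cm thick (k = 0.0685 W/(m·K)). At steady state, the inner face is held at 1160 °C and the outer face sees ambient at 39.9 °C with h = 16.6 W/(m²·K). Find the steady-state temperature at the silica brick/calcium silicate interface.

T = 1044 °C

Series thermal resistances, inner to outer:
  R_castable refractory = L/(kA) = 0.191/(0.682·10.7) = 0.02617 K/W
  R_silica brick = L/(kA) = 0.115/(1.52·10.7) = 0.007071 K/W
  R_calcium silicate = L/(kA) = 0.206/(0.0685·10.7) = 0.2811 K/W
  R_conv,out = 1/(hA) = 1/(16.6·10.7) = 0.005630 K/W
ΣR = 0.02617 + 0.007071 + 0.2811 + 0.005630 = 0.3200 K/W
Q = ΔT/ΣR = (1160 °C − 39.9 °C)/0.3200 = 3500 W
From the inner boundary to the silica brick/calcium silicate interface, ΣR_partial = 0.03324 K/W.
T_interface = T_in − Q·ΣR_partial = 1160 °C − (3500)(0.03324) = 1044 °C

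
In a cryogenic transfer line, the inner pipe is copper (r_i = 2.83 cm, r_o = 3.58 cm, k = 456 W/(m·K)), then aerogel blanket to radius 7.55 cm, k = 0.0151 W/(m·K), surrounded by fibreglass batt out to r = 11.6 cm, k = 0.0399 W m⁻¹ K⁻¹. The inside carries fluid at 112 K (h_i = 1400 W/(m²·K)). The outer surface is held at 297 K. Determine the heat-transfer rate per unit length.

Q' = 19.3 W/m

Treat each layer as a resistance in series:
  R'_conv,in = 1/(2πr h) = 1/(2π·0.0283·1400) = 0.004017 m·K/W
  R'_copper = ln(0.0358/0.0283)/(2πk) = 0.2351/(2π·456) = 8.205×10^-5 m·K/W
  R'_aerogel blanket = ln(0.0755/0.0358)/(2πk) = 0.7462/(2π·0.0151) = 7.865 m·K/W
  R'_fibreglass batt = ln(0.116/0.0755)/(2πk) = 0.4295/(2π·0.0399) = 1.713 m·K/W
ΣR = 0.004017 + 8.205×10^-5 + 7.865 + 1.713 = 9.582 m·K/W
Q' = ΔT/ΣR = (112 K − 297 K)/9.582 = -19.3 W/m
(Negative Q' ⇒ heat flows inward; heat gain = 19.3 W/m.)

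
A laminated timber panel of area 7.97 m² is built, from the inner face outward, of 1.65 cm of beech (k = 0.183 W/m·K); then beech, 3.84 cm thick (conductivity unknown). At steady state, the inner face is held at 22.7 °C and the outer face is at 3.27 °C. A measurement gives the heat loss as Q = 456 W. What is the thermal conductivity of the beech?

k = 0.154 W/m·K

ΣR = ΔT/Q = |22.7 − 3.27|/456 = 0.04261 K/W
Known resistances:
  R_beech = L/(kA) = 0.0165/(0.183·7.97) = 0.01131 K/W
R_beech = ΣR − ΣR_known = 0.04261 − 0.01131 = 0.03130 K/W
L/(kA) = 0.03130 ⇒ k = 0.0384/(0.03130·7.97) = 0.154 W/m·K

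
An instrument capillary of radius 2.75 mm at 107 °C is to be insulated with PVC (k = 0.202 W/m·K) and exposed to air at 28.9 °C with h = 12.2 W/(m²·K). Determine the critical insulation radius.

For a cylinder, r_cr = k_ins/h = 0.202/12.2 = 0.0166 m = 1.66 cm

r_cr = 1.66 cm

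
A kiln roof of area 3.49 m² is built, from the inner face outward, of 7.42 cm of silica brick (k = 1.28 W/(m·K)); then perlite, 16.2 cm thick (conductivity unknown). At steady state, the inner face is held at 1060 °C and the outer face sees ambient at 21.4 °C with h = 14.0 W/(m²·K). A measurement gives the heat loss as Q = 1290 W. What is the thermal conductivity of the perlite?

ΣR = ΔT/Q = |1060 − 21.4|/1290 = 0.8051 K/W
Known resistances:
  R_silica brick = L/(kA) = 0.0742/(1.28·3.49) = 0.01661 K/W
  R_conv,out = 1/(hA) = 1/(14.0·3.49) = 0.02047 K/W
R_perlite = ΣR − ΣR_known = 0.8051 − 0.03708 = 0.7680 K/W
L/(kA) = 0.7680 ⇒ k = 0.162/(0.7680·3.49) = 0.0604 W/m·K

k = 0.0604 W/m·K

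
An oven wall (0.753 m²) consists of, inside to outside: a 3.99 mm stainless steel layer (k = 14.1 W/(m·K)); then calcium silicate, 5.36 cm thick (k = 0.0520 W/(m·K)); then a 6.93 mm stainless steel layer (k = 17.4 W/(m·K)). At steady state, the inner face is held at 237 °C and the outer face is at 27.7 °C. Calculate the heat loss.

Q = 153 W

Series thermal resistances, inner to outer:
  R_stainless steel = L/(kA) = 0.00399/(14.1·0.753) = 3.758×10^-4 K/W
  R_calcium silicate = L/(kA) = 0.0536/(0.0520·0.753) = 1.369 K/W
  R_stainless steel = L/(kA) = 0.00693/(17.4·0.753) = 5.289×10^-4 K/W
ΣR = 3.758×10^-4 + 1.369 + 5.289×10^-4 = 1.370 K/W
Q = ΔT/ΣR = (237 °C − 27.7 °C)/1.370 = 153 W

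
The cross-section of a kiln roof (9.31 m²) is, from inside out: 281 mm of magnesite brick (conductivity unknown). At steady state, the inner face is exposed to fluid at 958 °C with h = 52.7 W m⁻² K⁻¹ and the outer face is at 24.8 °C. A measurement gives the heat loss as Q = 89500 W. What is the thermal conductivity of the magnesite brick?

ΣR = ΔT/Q = |958 − 24.8|/89500 = 0.01043 K/W
Known resistances:
  R_conv,in = 1/(hA) = 1/(52.7·9.31) = 0.002038 K/W
R_magnesite brick = ΣR − ΣR_known = 0.01043 − 0.002038 = 0.008392 K/W
L/(kA) = 0.008392 ⇒ k = 0.281/(0.008392·9.31) = 3.60 W/m·K

k = 3.60 W/m·K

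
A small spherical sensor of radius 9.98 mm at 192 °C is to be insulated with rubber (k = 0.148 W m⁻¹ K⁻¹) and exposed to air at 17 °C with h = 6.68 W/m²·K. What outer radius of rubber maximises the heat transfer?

r_cr = 4.43 cm

For a sphere, r_cr = 2k_ins/h = 2·0.148/6.68 = 0.0443 m = 4.43 cm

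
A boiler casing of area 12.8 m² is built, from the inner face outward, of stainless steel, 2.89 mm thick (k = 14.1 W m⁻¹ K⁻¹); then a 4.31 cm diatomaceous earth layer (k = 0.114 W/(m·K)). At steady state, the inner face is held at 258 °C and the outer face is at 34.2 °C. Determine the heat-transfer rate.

Q = 7.57 kW

Resistance network (inner→outer):
  R_stainless steel = L/(kA) = 0.00289/(14.1·12.8) = 1.601×10^-5 K/W
  R_diatomaceous earth = L/(kA) = 0.0431/(0.114·12.8) = 0.02954 K/W
ΣR = 1.601×10^-5 + 0.02954 = 0.02956 K/W
Q = ΔT/ΣR = (258 °C − 34.2 °C)/0.02956 = 7570 W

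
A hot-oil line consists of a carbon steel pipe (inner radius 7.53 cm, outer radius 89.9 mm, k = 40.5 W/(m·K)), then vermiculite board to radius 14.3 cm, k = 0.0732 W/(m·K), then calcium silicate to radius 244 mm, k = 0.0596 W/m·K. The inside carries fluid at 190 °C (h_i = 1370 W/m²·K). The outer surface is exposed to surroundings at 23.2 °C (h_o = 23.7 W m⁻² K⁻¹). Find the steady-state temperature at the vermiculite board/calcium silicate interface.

T = 122 °C

Treat each layer as a resistance in series:
  R'_conv,in = 1/(2πr h) = 1/(2π·0.0753·1370) = 0.001543 m·K/W
  R'_carbon steel = ln(0.0899/0.0753)/(2πk) = 0.1772/(2π·40.5) = 6.964×10^-4 m·K/W
  R'_vermiculite board = ln(0.143/0.0899)/(2πk) = 0.4641/(2π·0.0732) = 1.009 m·K/W
  R'_calcium silicate = ln(0.244/0.143)/(2πk) = 0.5343/(2π·0.0596) = 1.427 m·K/W
  R'_conv,out = 1/(2πr h) = 1/(2π·0.244·23.7) = 0.02752 m·K/W
ΣR = 0.001543 + 6.964×10^-4 + 1.009 + 1.427 + 0.02752 = 2.466 m·K/W
Q' = ΔT/ΣR = (190 °C − 23.2 °C)/2.466 = 67.64 W/m
From the inner boundary to the vermiculite board/calcium silicate interface, ΣR_partial = 1.011 m·K/W.
T_interface = T_in − Q'·ΣR_partial = 190 °C − (67.64)(1.011) = 122 °C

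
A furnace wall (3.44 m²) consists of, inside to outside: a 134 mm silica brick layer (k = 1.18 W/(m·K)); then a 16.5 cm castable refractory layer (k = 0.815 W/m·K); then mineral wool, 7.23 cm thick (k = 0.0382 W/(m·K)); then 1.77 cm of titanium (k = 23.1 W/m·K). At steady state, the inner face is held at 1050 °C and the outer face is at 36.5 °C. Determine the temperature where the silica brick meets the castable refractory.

T = 998 °C

Resistance network (inner→outer):
  R_silica brick = L/(kA) = 0.134/(1.18·3.44) = 0.03301 K/W
  R_castable refractory = L/(kA) = 0.165/(0.815·3.44) = 0.05885 K/W
  R_mineral wool = L/(kA) = 0.0723/(0.0382·3.44) = 0.5502 K/W
  R_titanium = L/(kA) = 0.0177/(23.1·3.44) = 2.227×10^-4 K/W
ΣR = 0.03301 + 0.05885 + 0.5502 + 2.227×10^-4 = 0.6423 K/W
Q = ΔT/ΣR = (1050 °C − 36.5 °C)/0.6423 = 1578 W
From the inner boundary to the silica brick/castable refractory interface, ΣR_partial = 0.03301 K/W.
T_interface = T_in − Q·ΣR_partial = 1050 °C − (1578)(0.03301) = 998 °C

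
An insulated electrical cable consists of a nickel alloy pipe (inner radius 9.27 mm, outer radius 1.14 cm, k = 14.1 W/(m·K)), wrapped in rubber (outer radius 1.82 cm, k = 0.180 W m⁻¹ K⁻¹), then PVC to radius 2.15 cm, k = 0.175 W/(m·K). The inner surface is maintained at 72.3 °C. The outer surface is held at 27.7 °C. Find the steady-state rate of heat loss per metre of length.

Series thermal resistances, inner to outer:
  R'_nickel alloy = ln(0.0114/0.00927)/(2πk) = 0.2068/(2π·14.1) = 0.002335 m·K/W
  R'_rubber = ln(0.0182/0.0114)/(2πk) = 0.4678/(2π·0.180) = 0.4136 m·K/W
  R'_PVC = ln(0.0215/0.0182)/(2πk) = 0.1666/(2π·0.175) = 0.1515 m·K/W
ΣR = 0.002335 + 0.4136 + 0.1515 = 0.5674 m·K/W
Q' = ΔT/ΣR = (72.3 °C − 27.7 °C)/0.5674 = 78.6 W/m

Q' = 78.6 W/m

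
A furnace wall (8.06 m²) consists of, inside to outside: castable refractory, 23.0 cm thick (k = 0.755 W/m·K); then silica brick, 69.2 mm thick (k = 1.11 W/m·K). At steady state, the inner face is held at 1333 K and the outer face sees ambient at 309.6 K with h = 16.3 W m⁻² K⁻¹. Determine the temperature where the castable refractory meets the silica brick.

Treat each layer as a resistance in series:
  R_castable refractory = L/(kA) = 0.230/(0.755·8.06) = 0.03780 K/W
  R_silica brick = L/(kA) = 0.0692/(1.11·8.06) = 0.007735 K/W
  R_conv,out = 1/(hA) = 1/(16.3·8.06) = 0.007612 K/W
ΣR = 0.03780 + 0.007735 + 0.007612 = 0.05315 K/W
Q = ΔT/ΣR = (1333 K − 309.6 K)/0.05315 = 19250 W
From the inner boundary to the castable refractory/silica brick interface, ΣR_partial = 0.03780 K/W.
T_interface = T_in − Q·ΣR_partial = 1333 K − (19250)(0.03780) = 605 K

T = 605 K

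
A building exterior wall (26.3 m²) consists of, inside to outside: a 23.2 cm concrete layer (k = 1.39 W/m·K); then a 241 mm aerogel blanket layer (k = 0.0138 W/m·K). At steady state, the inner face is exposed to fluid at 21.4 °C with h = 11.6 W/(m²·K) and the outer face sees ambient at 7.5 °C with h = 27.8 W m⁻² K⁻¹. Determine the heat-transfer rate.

Resistance network (inner→outer):
  R_conv,in = 1/(hA) = 1/(11.6·26.3) = 0.003278 K/W
  R_concrete = L/(kA) = 0.232/(1.39·26.3) = 0.006346 K/W
  R_aerogel blanket = L/(kA) = 0.241/(0.0138·26.3) = 0.6640 K/W
  R_conv,out = 1/(hA) = 1/(27.8·26.3) = 0.001368 K/W
ΣR = 0.003278 + 0.006346 + 0.6640 + 0.001368 = 0.6750 K/W
Q = ΔT/ΣR = (21.4 °C − 7.5 °C)/0.6750 = 20.6 W

Q = 20.6 W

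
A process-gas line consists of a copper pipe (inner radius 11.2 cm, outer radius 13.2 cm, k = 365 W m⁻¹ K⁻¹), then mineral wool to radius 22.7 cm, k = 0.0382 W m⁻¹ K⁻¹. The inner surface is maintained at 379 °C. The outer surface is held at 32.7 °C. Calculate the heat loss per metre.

Treat each layer as a resistance in series:
  R'_copper = ln(0.132/0.112)/(2πk) = 0.1643/(2π·365) = 7.164×10^-5 m·K/W
  R'_mineral wool = ln(0.227/0.132)/(2πk) = 0.5421/(2π·0.0382) = 2.259 m·K/W
ΣR = 7.164×10^-5 + 2.259 = 2.259 m·K/W
Q' = ΔT/ΣR = (379 °C − 32.7 °C)/2.259 = 153 W/m

Q' = 153 W/m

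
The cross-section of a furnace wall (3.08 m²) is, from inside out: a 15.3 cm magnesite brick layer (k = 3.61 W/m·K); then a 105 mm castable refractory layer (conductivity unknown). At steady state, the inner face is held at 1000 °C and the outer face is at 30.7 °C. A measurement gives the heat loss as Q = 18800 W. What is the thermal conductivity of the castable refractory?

ΣR = ΔT/Q = |1000 − 30.7|/18800 = 0.05156 K/W
Known resistances:
  R_magnesite brick = L/(kA) = 0.153/(3.61·3.08) = 0.01376 K/W
R_castable refractory = ΣR − ΣR_known = 0.05156 − 0.01376 = 0.03780 K/W
L/(kA) = 0.03780 ⇒ k = 0.105/(0.03780·3.08) = 0.902 W/m·K

k = 0.902 W/m·K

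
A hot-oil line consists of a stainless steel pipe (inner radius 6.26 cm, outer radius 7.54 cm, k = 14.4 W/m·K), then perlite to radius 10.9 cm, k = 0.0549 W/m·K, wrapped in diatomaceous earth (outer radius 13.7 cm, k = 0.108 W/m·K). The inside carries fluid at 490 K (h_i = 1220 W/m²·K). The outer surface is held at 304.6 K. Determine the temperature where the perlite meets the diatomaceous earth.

T = 348.9 K

Resistance network (inner→outer):
  R'_conv,in = 1/(2πr h) = 1/(2π·0.0626·1220) = 0.002084 m·K/W
  R'_stainless steel = ln(0.0754/0.0626)/(2πk) = 0.1860/(2π·14.4) = 0.002056 m·K/W
  R'_perlite = ln(0.109/0.0754)/(2πk) = 0.3685/(2π·0.0549) = 1.068 m·K/W
  R'_diatomaceous earth = ln(0.137/0.109)/(2πk) = 0.2286/(2π·0.108) = 0.3369 m·K/W
ΣR = 0.002084 + 0.002056 + 1.068 + 0.3369 = 1.409 m·K/W
Q' = ΔT/ΣR = (490 K − 304.6 K)/1.409 = 131.6 W/m
From the inner boundary to the perlite/diatomaceous earth interface, ΣR_partial = 1.072 m·K/W.
T_interface = T_in − Q'·ΣR_partial = 490 K − (131.6)(1.072) = 348.9 K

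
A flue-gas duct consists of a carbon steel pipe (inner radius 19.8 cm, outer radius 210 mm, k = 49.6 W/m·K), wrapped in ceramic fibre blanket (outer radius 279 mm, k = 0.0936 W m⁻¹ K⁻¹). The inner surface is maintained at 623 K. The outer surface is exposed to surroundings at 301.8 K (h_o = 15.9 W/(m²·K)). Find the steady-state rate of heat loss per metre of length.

Series thermal resistances, inner to outer:
  R'_carbon steel = ln(0.210/0.198)/(2πk) = 0.05884/(2π·49.6) = 1.888×10^-4 m·K/W
  R'_ceramic fibre blanket = ln(0.279/0.210)/(2πk) = 0.2841/(2π·0.0936) = 0.4831 m·K/W
  R'_conv,out = 1/(2πr h) = 1/(2π·0.279·15.9) = 0.03588 m·K/W
ΣR = 1.888×10^-4 + 0.4831 + 0.03588 = 0.5192 m·K/W
Q' = ΔT/ΣR = (623 K − 301.8 K)/0.5192 = 619 W/m

Q' = 619 W/m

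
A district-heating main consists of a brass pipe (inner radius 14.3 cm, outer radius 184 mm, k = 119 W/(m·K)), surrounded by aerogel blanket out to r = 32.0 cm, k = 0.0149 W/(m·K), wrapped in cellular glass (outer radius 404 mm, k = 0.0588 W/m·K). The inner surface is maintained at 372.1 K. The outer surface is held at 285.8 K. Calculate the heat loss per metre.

Treat each layer as a resistance in series:
  R'_brass = ln(0.184/0.143)/(2πk) = 0.2521/(2π·119) = 3.372×10^-4 m·K/W
  R'_aerogel blanket = ln(0.320/0.184)/(2πk) = 0.5534/(2π·0.0149) = 5.911 m·K/W
  R'_cellular glass = ln(0.404/0.320)/(2πk) = 0.2331/(2π·0.0588) = 0.6309 m·K/W
ΣR = 3.372×10^-4 + 5.911 + 0.6309 = 6.542 m·K/W
Q' = ΔT/ΣR = (372.1 K − 285.8 K)/6.542 = 13.2 W/m

Q' = 13.2 W/m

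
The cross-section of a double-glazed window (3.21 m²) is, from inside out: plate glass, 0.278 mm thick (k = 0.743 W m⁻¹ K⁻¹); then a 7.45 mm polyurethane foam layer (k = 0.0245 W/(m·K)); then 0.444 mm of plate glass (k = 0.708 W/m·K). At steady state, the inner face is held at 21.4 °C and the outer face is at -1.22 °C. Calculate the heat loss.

Series thermal resistances, inner to outer:
  R_plate glass = L/(kA) = 2.78×10^-4/(0.743·3.21) = 1.166×10^-4 K/W
  R_polyurethane foam = L/(kA) = 0.00745/(0.0245·3.21) = 0.09473 K/W
  R_plate glass = L/(kA) = 4.44×10^-4/(0.708·3.21) = 1.954×10^-4 K/W
ΣR = 1.166×10^-4 + 0.09473 + 1.954×10^-4 = 0.09504 K/W
Q = ΔT/ΣR = (21.4 °C − -1.22 °C)/0.09504 = 238 W

Q = 238 W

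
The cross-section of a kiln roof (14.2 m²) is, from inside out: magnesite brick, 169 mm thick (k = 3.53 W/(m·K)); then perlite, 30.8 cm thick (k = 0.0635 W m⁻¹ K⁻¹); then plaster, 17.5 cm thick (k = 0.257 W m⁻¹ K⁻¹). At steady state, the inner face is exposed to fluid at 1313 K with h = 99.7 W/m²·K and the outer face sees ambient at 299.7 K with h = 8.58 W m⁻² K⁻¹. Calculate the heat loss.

Q = 2520 W

Series thermal resistances, inner to outer:
  R_conv,in = 1/(hA) = 1/(99.7·14.2) = 7.063×10^-4 K/W
  R_magnesite brick = L/(kA) = 0.169/(3.53·14.2) = 0.003372 K/W
  R_perlite = L/(kA) = 0.308/(0.0635·14.2) = 0.3416 K/W
  R_plaster = L/(kA) = 0.175/(0.257·14.2) = 0.04795 K/W
  R_conv,out = 1/(hA) = 1/(8.58·14.2) = 0.008208 K/W
ΣR = 7.063×10^-4 + 0.003372 + 0.3416 + 0.04795 + 0.008208 = 0.4018 K/W
Q = ΔT/ΣR = (1313 K − 299.7 K)/0.4018 = 2520 W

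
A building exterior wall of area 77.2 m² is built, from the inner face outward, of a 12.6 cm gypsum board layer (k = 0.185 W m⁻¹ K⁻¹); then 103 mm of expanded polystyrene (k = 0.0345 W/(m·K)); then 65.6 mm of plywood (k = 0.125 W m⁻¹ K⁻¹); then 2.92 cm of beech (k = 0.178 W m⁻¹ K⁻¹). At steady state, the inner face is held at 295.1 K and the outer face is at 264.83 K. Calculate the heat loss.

Series thermal resistances, inner to outer:
  R_gypsum board = L/(kA) = 0.126/(0.185·77.2) = 0.008822 K/W
  R_expanded polystyrene = L/(kA) = 0.103/(0.0345·77.2) = 0.03867 K/W
  R_plywood = L/(kA) = 0.0656/(0.125·77.2) = 0.006798 K/W
  R_beech = L/(kA) = 0.0292/(0.178·77.2) = 0.002125 K/W
ΣR = 0.008822 + 0.03867 + 0.006798 + 0.002125 = 0.05642 K/W
Q = ΔT/ΣR = (295.1 K − 264.83 K)/0.05642 = 537 W

Q = 537 W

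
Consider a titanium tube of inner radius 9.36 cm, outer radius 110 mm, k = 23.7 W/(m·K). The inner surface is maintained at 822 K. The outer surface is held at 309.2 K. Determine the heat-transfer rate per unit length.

Q' = 2πk·ΔT/ln(r₂/r₁) = 2π × 23.7 × 512.8 / ln(0.110/0.0936) = 4.73×10^5 W/m

Q' = 473 kW/m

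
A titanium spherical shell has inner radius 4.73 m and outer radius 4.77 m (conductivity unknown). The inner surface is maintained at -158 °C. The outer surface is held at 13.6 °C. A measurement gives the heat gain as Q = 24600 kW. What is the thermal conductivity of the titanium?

k = 20.2 W/m·K

ΣR = ΔT/Q = |-158 − 13.6|/2.46×10^7 = 6.976×10^-6 K/W
(1/r₁−1/r₂)/(4πk) = 6.976×10^-6 ⇒ k = 0.001773/(4π·6.976×10^-6) = 20.2 W/m·K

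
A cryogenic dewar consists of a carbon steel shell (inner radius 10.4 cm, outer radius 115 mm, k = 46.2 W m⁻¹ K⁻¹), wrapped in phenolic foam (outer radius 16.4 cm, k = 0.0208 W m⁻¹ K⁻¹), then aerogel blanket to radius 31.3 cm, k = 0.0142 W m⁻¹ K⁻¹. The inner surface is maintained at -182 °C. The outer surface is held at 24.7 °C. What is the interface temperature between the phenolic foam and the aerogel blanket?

Series thermal resistances, inner to outer:
  R_carbon steel = (1/0.104 − 1/0.115)/(4πk) = 0.9197/(4π·46.2) = 0.001584 K/W
  R_phenolic foam = (1/0.115 − 1/0.164)/(4πk) = 2.598/(4π·0.0208) = 9.940 K/W
  R_aerogel blanket = (1/0.164 − 1/0.313)/(4πk) = 2.903/(4π·0.0142) = 16.27 K/W
ΣR = 0.001584 + 9.940 + 16.27 = 26.21 K/W
Q = ΔT/ΣR = (-182 °C − 24.7 °C)/26.21 = -7.886 W
From the inner boundary to the phenolic foam/aerogel blanket interface, ΣR_partial = 9.942 K/W.
T_interface = T_in − Q·ΣR_partial = -182 °C − (-7.886)(9.942) = -104 °C

T = -104 °C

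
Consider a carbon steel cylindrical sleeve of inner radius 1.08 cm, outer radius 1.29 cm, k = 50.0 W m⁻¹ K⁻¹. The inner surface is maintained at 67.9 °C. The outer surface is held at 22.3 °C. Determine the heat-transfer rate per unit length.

Q' = 80600 W/m

Q' = 2πk·ΔT/ln(r₂/r₁) = 2π × 50.0 × 45.6 / ln(0.0129/0.0108) = 80600 W/m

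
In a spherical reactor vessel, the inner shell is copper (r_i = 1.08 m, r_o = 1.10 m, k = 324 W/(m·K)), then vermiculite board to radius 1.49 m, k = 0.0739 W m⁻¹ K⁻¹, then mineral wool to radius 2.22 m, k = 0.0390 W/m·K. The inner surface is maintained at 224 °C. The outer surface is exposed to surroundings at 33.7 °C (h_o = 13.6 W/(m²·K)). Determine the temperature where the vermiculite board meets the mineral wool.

T = 155 °C

Resistance network (inner→outer):
  R_copper = (1/1.08 − 1/1.10)/(4πk) = 0.01684/(4π·324) = 4.135×10^-6 K/W
  R_vermiculite board = (1/1.10 − 1/1.49)/(4πk) = 0.2379/(4π·0.0739) = 0.2562 K/W
  R_mineral wool = (1/1.49 − 1/2.22)/(4πk) = 0.2207/(4π·0.0390) = 0.4503 K/W
  R_conv,out = 1/(4πr²h) = 1/(4π·2.22²·13.6) = 0.001187 K/W
ΣR = 4.135×10^-6 + 0.2562 + 0.4503 + 0.001187 = 0.7077 K/W
Q = ΔT/ΣR = (224 °C − 33.7 °C)/0.7077 = 268.9 W
From the inner boundary to the vermiculite board/mineral wool interface, ΣR_partial = 0.2562 K/W.
T_interface = T_in − Q·ΣR_partial = 224 °C − (268.9)(0.2562) = 155 °C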